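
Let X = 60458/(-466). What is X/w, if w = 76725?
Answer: -30229/17876925 ≈ -0.0016910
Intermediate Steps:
X = -30229/233 (X = 60458*(-1/466) = -30229/233 ≈ -129.74)
X/w = -30229/233/76725 = -30229/233*1/76725 = -30229/17876925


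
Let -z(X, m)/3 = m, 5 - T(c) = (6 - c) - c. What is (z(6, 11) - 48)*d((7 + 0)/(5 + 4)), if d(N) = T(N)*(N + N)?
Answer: -70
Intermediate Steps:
T(c) = -1 + 2*c (T(c) = 5 - ((6 - c) - c) = 5 - (6 - 2*c) = 5 + (-6 + 2*c) = -1 + 2*c)
z(X, m) = -3*m
d(N) = 2*N*(-1 + 2*N) (d(N) = (-1 + 2*N)*(N + N) = (-1 + 2*N)*(2*N) = 2*N*(-1 + 2*N))
(z(6, 11) - 48)*d((7 + 0)/(5 + 4)) = (-3*11 - 48)*(2*((7 + 0)/(5 + 4))*(-1 + 2*((7 + 0)/(5 + 4)))) = (-33 - 48)*(2*(7/9)*(-1 + 2*(7/9))) = -162*7*(⅑)*(-1 + 2*(7*(⅑))) = -162*7*(-1 + 2*(7/9))/9 = -162*7*(-1 + 14/9)/9 = -162*7*5/(9*9) = -81*70/81 = -70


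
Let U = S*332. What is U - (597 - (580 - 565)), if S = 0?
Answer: -582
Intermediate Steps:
U = 0 (U = 0*332 = 0)
U - (597 - (580 - 565)) = 0 - (597 - (580 - 565)) = 0 - (597 - 1*15) = 0 - (597 - 15) = 0 - 1*582 = 0 - 582 = -582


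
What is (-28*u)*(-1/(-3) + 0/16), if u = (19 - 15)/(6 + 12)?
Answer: -56/27 ≈ -2.0741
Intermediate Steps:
u = 2/9 (u = 4/18 = 4*(1/18) = 2/9 ≈ 0.22222)
(-28*u)*(-1/(-3) + 0/16) = (-28*2/9)*(-1/(-3) + 0/16) = -56*(-1*(-⅓) + 0*(1/16))/9 = -56*(⅓ + 0)/9 = -56/9*⅓ = -56/27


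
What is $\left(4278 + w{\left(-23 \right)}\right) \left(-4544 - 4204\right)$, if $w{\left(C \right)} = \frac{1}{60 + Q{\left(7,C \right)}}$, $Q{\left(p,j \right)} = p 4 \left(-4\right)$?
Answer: $- \frac{486509085}{13} \approx -3.7424 \cdot 10^{7}$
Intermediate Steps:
$Q{\left(p,j \right)} = - 16 p$ ($Q{\left(p,j \right)} = 4 p \left(-4\right) = - 16 p$)
$w{\left(C \right)} = - \frac{1}{52}$ ($w{\left(C \right)} = \frac{1}{60 - 112} = \frac{1}{-52} = - \frac{1}{52}$)
$\left(4278 + w{\left(-23 \right)}\right) \left(-4544 - 4204\right) = \left(4278 - \frac{1}{52}\right) \left(-4544 - 4204\right) = \frac{222455}{52} \left(-8748\right) = - \frac{486509085}{13}$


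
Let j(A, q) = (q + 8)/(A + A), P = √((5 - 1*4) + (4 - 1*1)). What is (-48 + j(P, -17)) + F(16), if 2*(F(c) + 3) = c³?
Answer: 7979/4 ≈ 1994.8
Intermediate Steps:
P = 2 (P = √((5 - 4) + (4 - 1)) = √(1 + 3) = √4 = 2)
F(c) = -3 + c³/2
j(A, q) = (8 + q)/(2*A) (j(A, q) = (8 + q)/((2*A)) = (8 + q)*(1/(2*A)) = (8 + q)/(2*A))
(-48 + j(P, -17)) + F(16) = (-48 + (½)*(8 - 17)/2) + (-3 + (½)*16³) = (-48 + (½)*(½)*(-9)) + (-3 + (½)*4096) = (-48 - 9/4) + (-3 + 2048) = -201/4 + 2045 = 7979/4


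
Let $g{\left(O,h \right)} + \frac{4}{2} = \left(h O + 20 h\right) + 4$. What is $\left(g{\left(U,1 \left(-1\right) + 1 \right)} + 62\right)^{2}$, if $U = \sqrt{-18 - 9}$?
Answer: $4096$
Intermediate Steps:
$U = 3 i \sqrt{3}$ ($U = \sqrt{-27} = 3 i \sqrt{3} \approx 5.1962 i$)
$g{\left(O,h \right)} = 2 + 20 h + O h$ ($g{\left(O,h \right)} = -2 + \left(\left(h O + 20 h\right) + 4\right) = -2 + \left(\left(O h + 20 h\right) + 4\right) = -2 + \left(\left(20 h + O h\right) + 4\right) = -2 + \left(4 + 20 h + O h\right) = 2 + 20 h + O h$)
$\left(g{\left(U,1 \left(-1\right) + 1 \right)} + 62\right)^{2} = \left(\left(2 + 20 \left(1 \left(-1\right) + 1\right) + 3 i \sqrt{3} \left(1 \left(-1\right) + 1\right)\right) + 62\right)^{2} = \left(\left(2 + 20 \left(-1 + 1\right) + 3 i \sqrt{3} \left(-1 + 1\right)\right) + 62\right)^{2} = \left(\left(2 + 20 \cdot 0 + 3 i \sqrt{3} \cdot 0\right) + 62\right)^{2} = \left(\left(2 + 0 + 0\right) + 62\right)^{2} = \left(2 + 62\right)^{2} = 64^{2} = 4096$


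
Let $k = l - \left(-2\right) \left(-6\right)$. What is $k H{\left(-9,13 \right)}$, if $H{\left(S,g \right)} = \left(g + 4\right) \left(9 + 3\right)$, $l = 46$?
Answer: $6936$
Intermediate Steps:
$H{\left(S,g \right)} = 48 + 12 g$ ($H{\left(S,g \right)} = \left(4 + g\right) 12 = 48 + 12 g$)
$k = 34$ ($k = 46 - \left(-2\right) \left(-6\right) = 46 - 12 = 34$)
$k H{\left(-9,13 \right)} = 34 \left(48 + 12 \cdot 13\right) = 34 \left(48 + 156\right) = 34 \cdot 204 = 6936$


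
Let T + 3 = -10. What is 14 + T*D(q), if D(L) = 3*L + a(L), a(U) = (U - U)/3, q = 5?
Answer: -181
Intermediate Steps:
T = -13 (T = -3 - 10 = -13)
a(U) = 0 (a(U) = 0*(⅓) = 0)
D(L) = 3*L (D(L) = 3*L + 0 = 3*L)
14 + T*D(q) = 14 - 39*5 = 14 - 13*15 = 14 - 195 = -181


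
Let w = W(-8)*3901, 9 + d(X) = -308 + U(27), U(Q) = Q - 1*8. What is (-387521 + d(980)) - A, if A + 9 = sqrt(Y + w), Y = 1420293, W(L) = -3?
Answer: -387810 - 9*sqrt(17390) ≈ -3.8900e+5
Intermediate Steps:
U(Q) = -8 + Q (U(Q) = Q - 8 = -8 + Q)
d(X) = -298 (d(X) = -9 + (-308 + (-8 + 27)) = -9 + (-308 + 19) = -9 - 289 = -298)
w = -11703 (w = -3*3901 = -11703)
A = -9 + 9*sqrt(17390) (A = -9 + sqrt(1420293 - 11703) = -9 + sqrt(1408590) = -9 + 9*sqrt(17390) ≈ 1177.8)
(-387521 + d(980)) - A = (-387521 - 298) - (-9 + 9*sqrt(17390)) = -387819 + (9 - 9*sqrt(17390)) = -387810 - 9*sqrt(17390)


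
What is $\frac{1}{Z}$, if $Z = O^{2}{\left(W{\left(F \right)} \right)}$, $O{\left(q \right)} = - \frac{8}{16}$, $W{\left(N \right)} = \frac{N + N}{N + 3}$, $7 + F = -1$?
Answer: $4$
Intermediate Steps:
$F = -8$ ($F = -7 - 1 = -8$)
$W{\left(N \right)} = \frac{2 N}{3 + N}$
$O{\left(q \right)} = - \frac{1}{2}$ ($O{\left(q \right)} = \left(-8\right) \frac{1}{16} = - \frac{1}{2}$)
$Z = \frac{1}{4}$ ($Z = \left(- \frac{1}{2}\right)^{2} = \frac{1}{4} \approx 0.25$)
$\frac{1}{Z} = \frac{1}{\frac{1}{4}} = 4$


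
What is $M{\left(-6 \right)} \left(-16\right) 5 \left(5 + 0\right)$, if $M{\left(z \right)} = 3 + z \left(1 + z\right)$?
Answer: $-13200$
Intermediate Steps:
$M{\left(-6 \right)} \left(-16\right) 5 \left(5 + 0\right) = \left(3 - 6 + \left(-6\right)^{2}\right) \left(-16\right) 5 \left(5 + 0\right) = \left(3 - 6 + 36\right) \left(-16\right) 5 \cdot 5 = 33 \left(-16\right) 25 = \left(-528\right) 25 = -13200$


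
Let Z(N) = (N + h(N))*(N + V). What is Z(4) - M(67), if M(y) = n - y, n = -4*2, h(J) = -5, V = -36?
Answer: 107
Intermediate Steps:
Z(N) = (-36 + N)*(-5 + N) (Z(N) = (N - 5)*(N - 36) = (-5 + N)*(-36 + N) = (-36 + N)*(-5 + N))
n = -8
M(y) = -8 - y
Z(4) - M(67) = (180 + 4² - 41*4) - (-8 - 1*67) = (180 + 16 - 164) - (-8 - 67) = 32 - 1*(-75) = 32 + 75 = 107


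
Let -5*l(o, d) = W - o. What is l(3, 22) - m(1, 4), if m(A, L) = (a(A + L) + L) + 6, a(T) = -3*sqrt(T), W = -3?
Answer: -44/5 + 3*sqrt(5) ≈ -2.0918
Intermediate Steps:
l(o, d) = 3/5 + o/5 (l(o, d) = -(-3 - o)/5 = 3/5 + o/5)
m(A, L) = 6 + L - 3*sqrt(A + L) (m(A, L) = (-3*sqrt(A + L) + L) + 6 = (L - 3*sqrt(A + L)) + 6 = 6 + L - 3*sqrt(A + L))
l(3, 22) - m(1, 4) = (3/5 + (1/5)*3) - (6 + 4 - 3*sqrt(1 + 4)) = (3/5 + 3/5) - (6 + 4 - 3*sqrt(5)) = 6/5 - (10 - 3*sqrt(5)) = 6/5 + (-10 + 3*sqrt(5)) = -44/5 + 3*sqrt(5)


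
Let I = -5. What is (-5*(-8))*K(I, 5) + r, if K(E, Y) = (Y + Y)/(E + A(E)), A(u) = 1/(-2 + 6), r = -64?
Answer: -2816/19 ≈ -148.21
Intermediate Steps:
A(u) = ¼ (A(u) = 1/4 = ¼)
K(E, Y) = 2*Y/(¼ + E) (K(E, Y) = (Y + Y)/(E + ¼) = (2*Y)/(¼ + E) = 2*Y/(¼ + E))
(-5*(-8))*K(I, 5) + r = (-5*(-8))*(8*5/(1 + 4*(-5))) - 64 = 40*(8*5/(1 - 20)) - 64 = 40*(8*5/(-19)) - 64 = 40*(8*5*(-1/19)) - 64 = 40*(-40/19) - 64 = -1600/19 - 64 = -2816/19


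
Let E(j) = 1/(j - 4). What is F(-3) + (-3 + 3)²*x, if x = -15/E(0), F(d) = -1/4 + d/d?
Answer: ¾ ≈ 0.75000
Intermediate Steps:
E(j) = 1/(-4 + j)
F(d) = ¾ (F(d) = -1*¼ + 1 = -¼ + 1 = ¾)
x = 60 (x = -15/(1/(-4 + 0)) = -15/(1/(-4)) = -15/(-¼) = -15*(-4) = 60)
F(-3) + (-3 + 3)²*x = ¾ + (-3 + 3)²*60 = ¾ + 0²*60 = ¾ + 0*60 = ¾ + 0 = ¾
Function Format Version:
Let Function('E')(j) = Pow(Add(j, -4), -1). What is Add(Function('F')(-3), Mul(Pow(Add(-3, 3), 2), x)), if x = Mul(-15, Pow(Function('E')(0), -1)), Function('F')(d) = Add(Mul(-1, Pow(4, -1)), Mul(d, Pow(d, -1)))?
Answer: Rational(3, 4) ≈ 0.75000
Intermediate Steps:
Function('E')(j) = Pow(Add(-4, j), -1)
Function('F')(d) = Rational(3, 4) (Function('F')(d) = Add(Mul(-1, Rational(1, 4)), 1) = Add(Rational(-1, 4), 1) = Rational(3, 4))
x = 60 (x = Mul(-15, Pow(Pow(Add(-4, 0), -1), -1)) = Mul(-15, Pow(Pow(-4, -1), -1)) = Mul(-15, Pow(Rational(-1, 4), -1)) = Mul(-15, -4) = 60)
Add(Function('F')(-3), Mul(Pow(Add(-3, 3), 2), x)) = Add(Rational(3, 4), Mul(Pow(Add(-3, 3), 2), 60)) = Add(Rational(3, 4), Mul(Pow(0, 2), 60)) = Add(Rational(3, 4), Mul(0, 60)) = Add(Rational(3, 4), 0) = Rational(3, 4)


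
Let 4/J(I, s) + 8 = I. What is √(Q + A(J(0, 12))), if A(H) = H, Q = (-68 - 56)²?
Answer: √61502/2 ≈ 124.00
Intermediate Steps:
J(I, s) = 4/(-8 + I)
Q = 15376 (Q = (-124)² = 15376)
√(Q + A(J(0, 12))) = √(15376 + 4/(-8 + 0)) = √(15376 + 4/(-8)) = √(15376 + 4*(-⅛)) = √(15376 - ½) = √(30751/2) = √61502/2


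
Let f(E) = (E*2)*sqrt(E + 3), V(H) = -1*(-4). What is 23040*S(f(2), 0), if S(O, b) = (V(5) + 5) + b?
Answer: 207360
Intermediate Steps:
V(H) = 4
f(E) = 2*E*sqrt(3 + E) (f(E) = (2*E)*sqrt(3 + E) = 2*E*sqrt(3 + E))
S(O, b) = 9 + b (S(O, b) = (4 + 5) + b = 9 + b)
23040*S(f(2), 0) = 23040*(9 + 0) = 23040*9 = 207360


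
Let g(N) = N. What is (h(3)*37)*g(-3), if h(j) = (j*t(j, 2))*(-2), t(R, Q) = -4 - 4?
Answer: -5328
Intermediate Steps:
t(R, Q) = -8
h(j) = 16*j (h(j) = (j*(-8))*(-2) = -8*j*(-2) = 16*j)
(h(3)*37)*g(-3) = ((16*3)*37)*(-3) = (48*37)*(-3) = 1776*(-3) = -5328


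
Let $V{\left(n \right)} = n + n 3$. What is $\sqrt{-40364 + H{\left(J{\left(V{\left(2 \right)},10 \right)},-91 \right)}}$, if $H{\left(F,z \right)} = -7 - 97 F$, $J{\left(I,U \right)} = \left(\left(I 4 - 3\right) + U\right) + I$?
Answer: $i \sqrt{44930} \approx 211.97 i$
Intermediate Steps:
$V{\left(n \right)} = 4 n$ ($V{\left(n \right)} = n + 3 n = 4 n$)
$J{\left(I,U \right)} = -3 + U + 5 I$ ($J{\left(I,U \right)} = \left(\left(4 I - 3\right) + U\right) + I = \left(\left(-3 + 4 I\right) + U\right) + I = \left(-3 + U + 4 I\right) + I = -3 + U + 5 I$)
$H{\left(F,z \right)} = -7 - 97 F$
$\sqrt{-40364 + H{\left(J{\left(V{\left(2 \right)},10 \right)},-91 \right)}} = \sqrt{-40364 - \left(7 + 97 \left(-3 + 10 + 5 \cdot 4 \cdot 2\right)\right)} = \sqrt{-40364 - \left(7 + 97 \left(-3 + 10 + 5 \cdot 8\right)\right)} = \sqrt{-40364 - \left(7 + 97 \left(-3 + 10 + 40\right)\right)} = \sqrt{-40364 - 4566} = \sqrt{-44930} = i \sqrt{44930}$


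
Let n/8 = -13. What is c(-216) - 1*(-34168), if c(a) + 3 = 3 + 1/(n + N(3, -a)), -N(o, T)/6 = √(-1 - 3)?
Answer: 46810147/1370 + 3*I/2740 ≈ 34168.0 + 0.0010949*I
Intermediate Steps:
n = -104 (n = 8*(-13) = -104)
N(o, T) = -12*I (N(o, T) = -6*√(-1 - 3) = -12*I)
c(a) = (-104 + 12*I)/10960 (c(a) = -3 + (3 + 1/(-104 - 12*I)) = -3 + (3 + (-104 + 12*I)/10960) = (-104 + 12*I)/10960)
c(-216) - 1*(-34168) = (-13/1370 + 3*I/2740) - 1*(-34168) = (-13/1370 + 3*I/2740) + 34168 = 46810147/1370 + 3*I/2740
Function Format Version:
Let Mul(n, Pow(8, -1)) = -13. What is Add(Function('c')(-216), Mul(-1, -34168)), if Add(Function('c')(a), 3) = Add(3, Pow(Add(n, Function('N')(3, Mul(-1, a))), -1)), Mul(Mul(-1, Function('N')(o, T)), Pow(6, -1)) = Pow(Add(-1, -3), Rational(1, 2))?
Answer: Add(Rational(46810147, 1370), Mul(Rational(3, 2740), I)) ≈ Add(34168., Mul(0.0010949, I))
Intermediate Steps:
n = -104 (n = Mul(8, -13) = -104)
Function('N')(o, T) = Mul(-12, I) (Function('N')(o, T) = Mul(-6, Pow(Add(-1, -3), Rational(1, 2))) = Mul(-6, Pow(-4, Rational(1, 2))) = Mul(-6, Mul(2, I)) = Mul(-12, I))
Function('c')(a) = Mul(Rational(1, 10960), Add(-104, Mul(12, I))) (Function('c')(a) = Add(-3, Add(3, Pow(Add(-104, Mul(-12, I)), -1))) = Add(-3, Add(3, Mul(Rational(1, 10960), Add(-104, Mul(12, I))))) = Mul(Rational(1, 10960), Add(-104, Mul(12, I))))
Add(Function('c')(-216), Mul(-1, -34168)) = Add(Add(Rational(-13, 1370), Mul(Rational(3, 2740), I)), Mul(-1, -34168)) = Add(Add(Rational(-13, 1370), Mul(Rational(3, 2740), I)), 34168) = Add(Rational(46810147, 1370), Mul(Rational(3, 2740), I))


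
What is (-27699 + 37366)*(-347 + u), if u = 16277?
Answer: 153995310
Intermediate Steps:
(-27699 + 37366)*(-347 + u) = (-27699 + 37366)*(-347 + 16277) = 9667*15930 = 153995310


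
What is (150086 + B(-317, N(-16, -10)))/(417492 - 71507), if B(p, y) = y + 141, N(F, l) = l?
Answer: 150217/345985 ≈ 0.43417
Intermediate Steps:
B(p, y) = 141 + y
(150086 + B(-317, N(-16, -10)))/(417492 - 71507) = (150086 + (141 - 10))/(417492 - 71507) = (150086 + 131)/345985 = 150217*(1/345985) = 150217/345985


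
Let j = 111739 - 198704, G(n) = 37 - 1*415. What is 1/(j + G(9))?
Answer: -1/87343 ≈ -1.1449e-5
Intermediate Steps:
G(n) = -378 (G(n) = 37 - 415 = -378)
j = -86965
1/(j + G(9)) = 1/(-86965 - 378) = 1/(-87343) = -1/87343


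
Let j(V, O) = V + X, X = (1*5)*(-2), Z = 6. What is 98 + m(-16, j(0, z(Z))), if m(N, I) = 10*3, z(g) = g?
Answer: 128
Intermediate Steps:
X = -10 (X = 5*(-2) = -10)
j(V, O) = -10 + V (j(V, O) = V - 10 = -10 + V)
m(N, I) = 30
98 + m(-16, j(0, z(Z))) = 98 + 30 = 128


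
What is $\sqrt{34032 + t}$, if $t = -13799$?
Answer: $\sqrt{20233} \approx 142.24$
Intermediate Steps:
$\sqrt{34032 + t} = \sqrt{34032 - 13799} = \sqrt{20233}$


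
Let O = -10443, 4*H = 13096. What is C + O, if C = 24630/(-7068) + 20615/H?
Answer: -10066356324/964193 ≈ -10440.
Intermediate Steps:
H = 3274 (H = (1/4)*13096 = 3274)
C = 2711175/964193 (C = 24630/(-7068) + 20615/3274 = 24630*(-1/7068) + 20615*(1/3274) = -4105/1178 + 20615/3274 = 2711175/964193 ≈ 2.8119)
C + O = 2711175/964193 - 10443 = -10066356324/964193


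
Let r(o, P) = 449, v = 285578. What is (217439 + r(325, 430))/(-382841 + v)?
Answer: -217888/97263 ≈ -2.2402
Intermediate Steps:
(217439 + r(325, 430))/(-382841 + v) = (217439 + 449)/(-382841 + 285578) = 217888/(-97263) = 217888*(-1/97263) = -217888/97263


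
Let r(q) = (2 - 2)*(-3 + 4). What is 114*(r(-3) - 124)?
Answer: -14136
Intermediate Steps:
r(q) = 0 (r(q) = 0*1 = 0)
114*(r(-3) - 124) = 114*(0 - 124) = 114*(-124) = -14136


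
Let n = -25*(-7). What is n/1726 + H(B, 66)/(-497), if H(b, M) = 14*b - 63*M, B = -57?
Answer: 1234433/122546 ≈ 10.073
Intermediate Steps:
n = 175
H(b, M) = -63*M + 14*b
n/1726 + H(B, 66)/(-497) = 175/1726 + (-63*66 + 14*(-57))/(-497) = 175*(1/1726) + (-4158 - 798)*(-1/497) = 175/1726 - 4956*(-1/497) = 175/1726 + 708/71 = 1234433/122546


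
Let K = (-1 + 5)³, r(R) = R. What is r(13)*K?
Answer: 832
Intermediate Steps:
K = 64 (K = 4³ = 64)
r(13)*K = 13*64 = 832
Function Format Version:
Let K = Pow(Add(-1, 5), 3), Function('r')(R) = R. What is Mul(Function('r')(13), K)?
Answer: 832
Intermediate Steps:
K = 64 (K = Pow(4, 3) = 64)
Mul(Function('r')(13), K) = Mul(13, 64) = 832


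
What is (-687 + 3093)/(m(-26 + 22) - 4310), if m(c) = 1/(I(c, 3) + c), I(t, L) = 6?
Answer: -1604/2873 ≈ -0.55830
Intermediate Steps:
m(c) = 1/(6 + c)
(-687 + 3093)/(m(-26 + 22) - 4310) = (-687 + 3093)/(1/(6 + (-26 + 22)) - 4310) = 2406/(1/(6 - 4) - 4310) = 2406/(1/2 - 4310) = 2406/(½ - 4310) = 2406/(-8619/2) = 2406*(-2/8619) = -1604/2873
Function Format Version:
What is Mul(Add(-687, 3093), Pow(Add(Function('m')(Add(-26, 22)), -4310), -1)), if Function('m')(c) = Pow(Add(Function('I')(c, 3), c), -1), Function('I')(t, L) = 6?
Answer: Rational(-1604, 2873) ≈ -0.55830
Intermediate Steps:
Function('m')(c) = Pow(Add(6, c), -1)
Mul(Add(-687, 3093), Pow(Add(Function('m')(Add(-26, 22)), -4310), -1)) = Mul(Add(-687, 3093), Pow(Add(Pow(Add(6, Add(-26, 22)), -1), -4310), -1)) = Mul(2406, Pow(Add(Pow(Add(6, -4), -1), -4310), -1)) = Mul(2406, Pow(Add(Pow(2, -1), -4310), -1)) = Mul(2406, Pow(Add(Rational(1, 2), -4310), -1)) = Mul(2406, Pow(Rational(-8619, 2), -1)) = Mul(2406, Rational(-2, 8619)) = Rational(-1604, 2873)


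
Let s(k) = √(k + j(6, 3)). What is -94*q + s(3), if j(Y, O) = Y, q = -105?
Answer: 9873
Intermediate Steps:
s(k) = √(6 + k) (s(k) = √(k + 6) = √(6 + k))
-94*q + s(3) = -94*(-105) + √(6 + 3) = 9870 + √9 = 9870 + 3 = 9873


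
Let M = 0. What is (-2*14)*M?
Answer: 0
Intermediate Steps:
(-2*14)*M = -2*14*0 = -28*0 = 0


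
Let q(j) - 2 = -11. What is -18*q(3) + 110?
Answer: 272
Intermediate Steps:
q(j) = -9 (q(j) = 2 - 11 = -9)
-18*q(3) + 110 = -18*(-9) + 110 = 162 + 110 = 272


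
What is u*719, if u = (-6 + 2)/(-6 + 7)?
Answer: -2876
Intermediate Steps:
u = -4 (u = -4/1 = -4*1 = -4)
u*719 = -4*719 = -2876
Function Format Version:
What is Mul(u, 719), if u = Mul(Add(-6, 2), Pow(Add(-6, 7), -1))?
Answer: -2876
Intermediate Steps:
u = -4 (u = Mul(-4, Pow(1, -1)) = Mul(-4, 1) = -4)
Mul(u, 719) = Mul(-4, 719) = -2876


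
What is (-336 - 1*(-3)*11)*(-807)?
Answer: 244521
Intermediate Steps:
(-336 - 1*(-3)*11)*(-807) = (-336 + 3*11)*(-807) = (-336 + 33)*(-807) = -303*(-807) = 244521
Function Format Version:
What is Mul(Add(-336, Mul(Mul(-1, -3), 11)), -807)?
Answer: 244521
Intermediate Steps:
Mul(Add(-336, Mul(Mul(-1, -3), 11)), -807) = Mul(Add(-336, Mul(3, 11)), -807) = Mul(Add(-336, 33), -807) = Mul(-303, -807) = 244521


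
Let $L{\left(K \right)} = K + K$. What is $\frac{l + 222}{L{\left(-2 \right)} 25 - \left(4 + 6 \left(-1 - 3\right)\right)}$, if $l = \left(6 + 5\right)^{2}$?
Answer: $- \frac{343}{80} \approx -4.2875$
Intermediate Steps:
$L{\left(K \right)} = 2 K$
$l = 121$ ($l = 11^{2} = 121$)
$\frac{l + 222}{L{\left(-2 \right)} 25 - \left(4 + 6 \left(-1 - 3\right)\right)} = \frac{121 + 222}{2 \left(-2\right) 25 - \left(4 + 6 \left(-1 - 3\right)\right)} = \frac{343}{\left(-4\right) 25 - \left(4 + 6 \left(-1 - 3\right)\right)} = \frac{343}{-100 - -20} = \frac{343}{-100 + \left(-4 + 24\right)} = \frac{343}{-100 + 20} = \frac{343}{-80} = 343 \left(- \frac{1}{80}\right) = - \frac{343}{80}$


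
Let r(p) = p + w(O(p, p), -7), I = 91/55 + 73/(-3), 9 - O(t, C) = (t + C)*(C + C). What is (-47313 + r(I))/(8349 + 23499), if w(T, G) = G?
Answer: -3905771/2627460 ≈ -1.4865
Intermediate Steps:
O(t, C) = 9 - 2*C*(C + t) (O(t, C) = 9 - (t + C)*(C + C) = 9 - (C + t)*2*C = 9 - 2*C*(C + t))
I = -3742/165 (I = 91*(1/55) + 73*(-⅓) = 91/55 - 73/3 = -3742/165 ≈ -22.679)
r(p) = -7 + p (r(p) = p - 7 = -7 + p)
(-47313 + r(I))/(8349 + 23499) = (-47313 + (-7 - 3742/165))/(8349 + 23499) = (-47313 - 4897/165)/31848 = -7811542/165*1/31848 = -3905771/2627460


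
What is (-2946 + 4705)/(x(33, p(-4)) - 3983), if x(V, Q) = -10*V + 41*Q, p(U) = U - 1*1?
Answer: -1759/4518 ≈ -0.38933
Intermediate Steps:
p(U) = -1 + U (p(U) = U - 1 = -1 + U)
(-2946 + 4705)/(x(33, p(-4)) - 3983) = (-2946 + 4705)/((-10*33 + 41*(-1 - 4)) - 3983) = 1759/((-330 + 41*(-5)) - 3983) = 1759/((-330 - 205) - 3983) = 1759/(-535 - 3983) = 1759/(-4518) = 1759*(-1/4518) = -1759/4518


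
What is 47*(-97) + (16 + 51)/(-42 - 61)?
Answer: -469644/103 ≈ -4559.6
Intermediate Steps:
47*(-97) + (16 + 51)/(-42 - 61) = -4559 + 67/(-103) = -4559 + 67*(-1/103) = -4559 - 67/103 = -469644/103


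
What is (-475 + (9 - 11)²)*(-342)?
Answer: 161082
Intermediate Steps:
(-475 + (9 - 11)²)*(-342) = (-475 + (-2)²)*(-342) = (-475 + 4)*(-342) = -471*(-342) = 161082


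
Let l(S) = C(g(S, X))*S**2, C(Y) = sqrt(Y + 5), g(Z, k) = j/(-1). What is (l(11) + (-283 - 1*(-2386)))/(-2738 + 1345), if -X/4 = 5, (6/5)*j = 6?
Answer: -2103/1393 ≈ -1.5097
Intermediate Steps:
j = 5 (j = (5/6)*6 = 5)
X = -20 (X = -4*5 = -20)
g(Z, k) = -5 (g(Z, k) = 5/(-1) = 5*(-1) = -5)
C(Y) = sqrt(5 + Y)
l(S) = 0 (l(S) = sqrt(5 - 5)*S**2 = sqrt(0)*S**2 = 0*S**2 = 0)
(l(11) + (-283 - 1*(-2386)))/(-2738 + 1345) = (0 + (-283 - 1*(-2386)))/(-2738 + 1345) = (0 + (-283 + 2386))/(-1393) = (0 + 2103)*(-1/1393) = 2103*(-1/1393) = -2103/1393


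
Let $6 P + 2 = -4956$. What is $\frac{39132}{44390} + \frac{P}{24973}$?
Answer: $\frac{1410843749}{1662827205} \approx 0.84846$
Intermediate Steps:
$P = - \frac{2479}{3}$ ($P = - \frac{1}{3} + \frac{1}{6} \left(-4956\right) = - \frac{1}{3} - 826 = - \frac{2479}{3} \approx -826.33$)
$\frac{39132}{44390} + \frac{P}{24973} = \frac{39132}{44390} - \frac{2479}{3 \cdot 24973} = 39132 \cdot \frac{1}{44390} - \frac{2479}{74919} = \frac{19566}{22195} - \frac{2479}{74919} = \frac{1410843749}{1662827205}$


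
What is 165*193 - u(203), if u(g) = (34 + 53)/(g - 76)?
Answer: 4044228/127 ≈ 31844.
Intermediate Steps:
u(g) = 87/(-76 + g)
165*193 - u(203) = 165*193 - 87/(-76 + 203) = 31845 - 87/127 = 4044228/127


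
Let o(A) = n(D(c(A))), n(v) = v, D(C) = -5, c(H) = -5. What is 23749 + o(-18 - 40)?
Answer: 23744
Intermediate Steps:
o(A) = -5
23749 + o(-18 - 40) = 23749 - 5 = 23744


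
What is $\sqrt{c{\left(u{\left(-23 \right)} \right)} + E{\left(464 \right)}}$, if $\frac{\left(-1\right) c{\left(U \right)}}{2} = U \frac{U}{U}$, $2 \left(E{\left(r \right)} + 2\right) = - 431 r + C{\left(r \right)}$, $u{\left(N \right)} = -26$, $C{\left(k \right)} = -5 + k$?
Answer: $\frac{5 i \sqrt{15954}}{2} \approx 315.77 i$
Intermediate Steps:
$E{\left(r \right)} = - \frac{9}{2} - 215 r$ ($E{\left(r \right)} = -2 + \frac{- 431 r + \left(-5 + r\right)}{2} = -2 + \frac{-5 - 430 r}{2} = -2 - \left(\frac{5}{2} + 215 r\right) = - \frac{9}{2} - 215 r$)
$c{\left(U \right)} = - 2 U$ ($c{\left(U \right)} = - 2 U \frac{U}{U} = - 2 U 1 = - 2 U$)
$\sqrt{c{\left(u{\left(-23 \right)} \right)} + E{\left(464 \right)}} = \sqrt{\left(-2\right) \left(-26\right) - \frac{199529}{2}} = \sqrt{52 - \frac{199529}{2}} = \sqrt{- \frac{199425}{2}} = \frac{5 i \sqrt{15954}}{2}$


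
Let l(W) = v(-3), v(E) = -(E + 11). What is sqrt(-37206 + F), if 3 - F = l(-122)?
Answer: I*sqrt(37195) ≈ 192.86*I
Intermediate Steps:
v(E) = -11 - E (v(E) = -(11 + E) = -11 - E)
l(W) = -8 (l(W) = -11 - 1*(-3) = -11 + 3 = -8)
F = 11 (F = 3 - 1*(-8) = 3 + 8 = 11)
sqrt(-37206 + F) = sqrt(-37206 + 11) = sqrt(-37195) = I*sqrt(37195)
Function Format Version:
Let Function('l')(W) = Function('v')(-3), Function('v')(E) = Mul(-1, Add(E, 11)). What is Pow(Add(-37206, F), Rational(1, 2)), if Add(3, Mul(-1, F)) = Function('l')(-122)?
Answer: Mul(I, Pow(37195, Rational(1, 2))) ≈ Mul(192.86, I)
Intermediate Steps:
Function('v')(E) = Add(-11, Mul(-1, E)) (Function('v')(E) = Mul(-1, Add(11, E)) = Add(-11, Mul(-1, E)))
Function('l')(W) = -8 (Function('l')(W) = Add(-11, Mul(-1, -3)) = Add(-11, 3) = -8)
F = 11 (F = Add(3, Mul(-1, -8)) = Add(3, 8) = 11)
Pow(Add(-37206, F), Rational(1, 2)) = Pow(Add(-37206, 11), Rational(1, 2)) = Pow(-37195, Rational(1, 2)) = Mul(I, Pow(37195, Rational(1, 2)))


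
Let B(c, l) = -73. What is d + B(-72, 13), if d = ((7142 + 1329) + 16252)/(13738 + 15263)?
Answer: -697450/9667 ≈ -72.147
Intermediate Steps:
d = 8241/9667 (d = (8471 + 16252)/29001 = 24723*(1/29001) = 8241/9667 ≈ 0.85249)
d + B(-72, 13) = 8241/9667 - 73 = -697450/9667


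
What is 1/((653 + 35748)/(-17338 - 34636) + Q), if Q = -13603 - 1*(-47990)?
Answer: 51974/1787193537 ≈ 2.9081e-5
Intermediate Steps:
Q = 34387 (Q = -13603 + 47990 = 34387)
1/((653 + 35748)/(-17338 - 34636) + Q) = 1/((653 + 35748)/(-17338 - 34636) + 34387) = 1/(36401/(-51974) + 34387) = 1/(36401*(-1/51974) + 34387) = 1/(-36401/51974 + 34387) = 1/(1787193537/51974) = 51974/1787193537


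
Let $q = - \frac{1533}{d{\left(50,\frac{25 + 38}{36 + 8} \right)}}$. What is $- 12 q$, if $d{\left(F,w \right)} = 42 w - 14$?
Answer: $\frac{57816}{145} \approx 398.73$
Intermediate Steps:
$d{\left(F,w \right)} = -14 + 42 w$
$q = - \frac{4818}{145}$ ($q = - \frac{1533}{-14 + 42 \frac{25 + 38}{36 + 8}} = - \frac{1533}{-14 + 42 \cdot \frac{63}{44}} = - \frac{1533}{-14 + \frac{1323}{22}} = - \frac{1533}{\frac{1015}{22}} = \left(-1533\right) \frac{22}{1015} = - \frac{4818}{145} \approx -33.228$)
$- 12 q = \left(-12\right) \left(- \frac{4818}{145}\right) = \frac{57816}{145}$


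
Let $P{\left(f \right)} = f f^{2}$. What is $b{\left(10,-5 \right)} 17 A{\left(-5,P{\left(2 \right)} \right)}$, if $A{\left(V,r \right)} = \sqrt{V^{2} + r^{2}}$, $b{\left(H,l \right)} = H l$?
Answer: $- 850 \sqrt{89} \approx -8018.9$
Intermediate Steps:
$P{\left(f \right)} = f^{3}$
$b{\left(10,-5 \right)} 17 A{\left(-5,P{\left(2 \right)} \right)} = 10 \left(-5\right) 17 \sqrt{\left(-5\right)^{2} + \left(2^{3}\right)^{2}} = \left(-50\right) 17 \sqrt{25 + 8^{2}} = - 850 \sqrt{25 + 64} = - 850 \sqrt{89}$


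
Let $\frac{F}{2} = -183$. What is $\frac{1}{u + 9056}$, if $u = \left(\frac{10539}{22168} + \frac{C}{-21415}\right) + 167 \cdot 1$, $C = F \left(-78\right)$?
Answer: $\frac{474727720}{4378006602181} \approx 0.00010843$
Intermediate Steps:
$F = -366$ ($F = 2 \left(-183\right) = -366$)
$C = 28548$ ($C = \left(-366\right) \left(-78\right) = 28548$)
$u = \frac{78872369861}{474727720}$ ($u = \left(\frac{10539}{22168} + \frac{28548}{-21415}\right) + 167 \cdot 1 = \left(10539 \cdot \frac{1}{22168} + 28548 \left(- \frac{1}{21415}\right)\right) + 167 = \left(\frac{10539}{22168} - \frac{28548}{21415}\right) + 167 = - \frac{407159379}{474727720} + 167 = \frac{78872369861}{474727720} \approx 166.14$)
$\frac{1}{u + 9056} = \frac{1}{\frac{78872369861}{474727720} + 9056} = \frac{1}{\frac{4378006602181}{474727720}} = \frac{474727720}{4378006602181}$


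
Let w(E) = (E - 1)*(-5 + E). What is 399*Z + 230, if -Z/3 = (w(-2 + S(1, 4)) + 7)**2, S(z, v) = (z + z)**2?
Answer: -18922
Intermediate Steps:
S(z, v) = 4*z**2 (S(z, v) = (2*z)**2 = 4*z**2)
w(E) = (-1 + E)*(-5 + E)
Z = -48 (Z = -3*((5 + (-2 + 4*1**2)**2 - 6*(-2 + 4*1**2)) + 7)**2 = -3*((5 + (-2 + 4*1)**2 - 6*(-2 + 4*1)) + 7)**2 = -3*((5 + (-2 + 4)**2 - 6*(-2 + 4)) + 7)**2 = -3*((5 + 2**2 - 6*2) + 7)**2 = -3*((5 + 4 - 12) + 7)**2 = -3*(-3 + 7)**2 = -3*4**2 = -3*16 = -48)
399*Z + 230 = 399*(-48) + 230 = -19152 + 230 = -18922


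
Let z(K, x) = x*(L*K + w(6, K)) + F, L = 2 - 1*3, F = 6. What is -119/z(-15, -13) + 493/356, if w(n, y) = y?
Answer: -19703/1068 ≈ -18.448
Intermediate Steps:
L = -1 (L = 2 - 3 = -1)
z(K, x) = 6 (z(K, x) = x*(-K + K) + 6 = x*0 + 6 = 0 + 6 = 6)
-119/z(-15, -13) + 493/356 = -119/6 + 493/356 = -19703/1068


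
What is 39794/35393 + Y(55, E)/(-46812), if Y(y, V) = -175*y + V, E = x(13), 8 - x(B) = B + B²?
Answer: 2209652735/1656817116 ≈ 1.3337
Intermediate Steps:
x(B) = 8 - B - B² (x(B) = 8 - (B + B²) = 8 + (-B - B²) = 8 - B - B²)
E = -174 (E = 8 - 1*13 - 1*13² = 8 - 13 - 1*169 = 8 - 13 - 169 = -174)
Y(y, V) = V - 175*y
39794/35393 + Y(55, E)/(-46812) = 39794/35393 + (-174 - 175*55)/(-46812) = 39794*(1/35393) + (-174 - 9625)*(-1/46812) = 39794/35393 - 9799*(-1/46812) = 39794/35393 + 9799/46812 = 2209652735/1656817116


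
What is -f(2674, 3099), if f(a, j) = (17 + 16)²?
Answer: -1089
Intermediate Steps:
f(a, j) = 1089 (f(a, j) = 33² = 1089)
-f(2674, 3099) = -1*1089 = -1089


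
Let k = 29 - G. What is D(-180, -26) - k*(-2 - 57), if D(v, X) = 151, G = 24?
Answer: 446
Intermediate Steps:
k = 5 (k = 29 - 1*24 = 29 - 24 = 5)
D(-180, -26) - k*(-2 - 57) = 151 - 5*(-2 - 57) = 151 - 5*(-59) = 151 - 1*(-295) = 151 + 295 = 446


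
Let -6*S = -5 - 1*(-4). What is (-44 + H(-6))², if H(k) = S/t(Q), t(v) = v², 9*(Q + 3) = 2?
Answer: 3022030729/1562500 ≈ 1934.1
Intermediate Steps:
Q = -25/9 (Q = -3 + (⅑)*2 = -3 + 2/9 = -25/9 ≈ -2.7778)
S = ⅙ (S = -(-5 - 1*(-4))/6 = -(-5 + 4)/6 = -⅙*(-1) = ⅙ ≈ 0.16667)
H(k) = 27/1250 (H(k) = 1/(6*((-25/9)²)) = 1/(6*(625/81)) = (⅙)*(81/625) = 27/1250)
(-44 + H(-6))² = (-44 + 27/1250)² = (-54973/1250)² = 3022030729/1562500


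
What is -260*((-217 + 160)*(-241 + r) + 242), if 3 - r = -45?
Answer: -2923180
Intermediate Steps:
r = 48 (r = 3 - 1*(-45) = 3 + 45 = 48)
-260*((-217 + 160)*(-241 + r) + 242) = -260*((-217 + 160)*(-241 + 48) + 242) = -260*(-57*(-193) + 242) = -260*(11001 + 242) = -260*11243 = -2923180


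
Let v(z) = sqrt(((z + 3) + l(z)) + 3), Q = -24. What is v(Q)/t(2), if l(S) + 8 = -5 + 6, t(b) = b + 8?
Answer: I/2 ≈ 0.5*I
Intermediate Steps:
t(b) = 8 + b
l(S) = -7 (l(S) = -8 + (-5 + 6) = -8 + 1 = -7)
v(z) = sqrt(-1 + z) (v(z) = sqrt(((z + 3) - 7) + 3) = sqrt(((3 + z) - 7) + 3) = sqrt((-4 + z) + 3) = sqrt(-1 + z))
v(Q)/t(2) = sqrt(-1 - 24)/(8 + 2) = sqrt(-25)/10 = (5*I)/10 = I/2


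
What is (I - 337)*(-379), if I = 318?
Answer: 7201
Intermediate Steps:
(I - 337)*(-379) = (318 - 337)*(-379) = -19*(-379) = 7201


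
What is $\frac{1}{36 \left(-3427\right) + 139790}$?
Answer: $\frac{1}{16418} \approx 6.0909 \cdot 10^{-5}$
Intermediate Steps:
$\frac{1}{36 \left(-3427\right) + 139790} = \frac{1}{-123372 + 139790} = \frac{1}{16418}$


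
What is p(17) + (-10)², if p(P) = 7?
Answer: 107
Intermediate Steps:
p(17) + (-10)² = 7 + (-10)² = 7 + 100 = 107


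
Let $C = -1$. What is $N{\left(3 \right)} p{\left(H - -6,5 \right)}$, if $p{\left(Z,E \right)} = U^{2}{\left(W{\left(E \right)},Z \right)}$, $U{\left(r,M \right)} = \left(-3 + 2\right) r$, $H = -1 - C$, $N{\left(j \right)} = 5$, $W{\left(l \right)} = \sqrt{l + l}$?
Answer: $50$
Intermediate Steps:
$W{\left(l \right)} = \sqrt{2} \sqrt{l}$ ($W{\left(l \right)} = \sqrt{2 l} = \sqrt{2} \sqrt{l}$)
$H = 0$ ($H = -1 - -1 = -1 + 1 = 0$)
$U{\left(r,M \right)} = - r$
$p{\left(Z,E \right)} = 2 E$ ($p{\left(Z,E \right)} = \left(- \sqrt{2} \sqrt{E}\right)^{2} = 2 E$)
$N{\left(3 \right)} p{\left(H - -6,5 \right)} = 5 \cdot 2 \cdot 5 = 5 \cdot 10 = 50$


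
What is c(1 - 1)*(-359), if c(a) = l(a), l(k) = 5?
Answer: -1795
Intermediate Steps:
c(a) = 5
c(1 - 1)*(-359) = 5*(-359) = -1795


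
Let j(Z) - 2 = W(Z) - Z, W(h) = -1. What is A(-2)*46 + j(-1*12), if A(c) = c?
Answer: -79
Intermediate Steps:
j(Z) = 1 - Z (j(Z) = 2 + (-1 - Z) = 1 - Z)
A(-2)*46 + j(-1*12) = -2*46 + (1 - (-1)*12) = -92 + (1 - 1*(-12)) = -92 + (1 + 12) = -92 + 13 = -79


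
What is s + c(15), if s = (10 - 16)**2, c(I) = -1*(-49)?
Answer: 85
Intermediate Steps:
c(I) = 49
s = 36 (s = (-6)**2 = 36)
s + c(15) = 36 + 49 = 85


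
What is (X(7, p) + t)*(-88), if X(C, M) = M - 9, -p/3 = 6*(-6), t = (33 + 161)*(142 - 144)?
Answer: 25432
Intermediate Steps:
t = -388 (t = 194*(-2) = -388)
p = 108 (p = -18*(-6) = -3*(-36) = 108)
X(C, M) = -9 + M
(X(7, p) + t)*(-88) = ((-9 + 108) - 388)*(-88) = (99 - 388)*(-88) = -289*(-88) = 25432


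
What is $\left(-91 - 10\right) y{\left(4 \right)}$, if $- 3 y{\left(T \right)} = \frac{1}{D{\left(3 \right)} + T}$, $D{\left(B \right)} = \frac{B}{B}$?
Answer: $\frac{101}{15} \approx 6.7333$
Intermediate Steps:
$D{\left(B \right)} = 1$
$y{\left(T \right)} = - \frac{1}{3 \left(1 + T\right)}$
$\left(-91 - 10\right) y{\left(4 \right)} = \left(-91 - 10\right) \left(- \frac{1}{3 + 3 \cdot 4}\right) = - 101 \left(- \frac{1}{3 + 12}\right) = - 101 \left(- \frac{1}{15}\right) = - 101 \left(\left(-1\right) \frac{1}{15}\right) = \left(-101\right) \left(- \frac{1}{15}\right) = \frac{101}{15}$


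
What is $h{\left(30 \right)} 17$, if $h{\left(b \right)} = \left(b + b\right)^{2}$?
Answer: $61200$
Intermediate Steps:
$h{\left(b \right)} = 4 b^{2}$ ($h{\left(b \right)} = \left(2 b\right)^{2} = 4 b^{2}$)
$h{\left(30 \right)} 17 = 4 \cdot 30^{2} \cdot 17 = 4 \cdot 900 \cdot 17 = 3600 \cdot 17 = 61200$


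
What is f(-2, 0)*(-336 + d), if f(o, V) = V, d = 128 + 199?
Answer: 0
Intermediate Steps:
d = 327
f(-2, 0)*(-336 + d) = 0*(-336 + 327) = 0*(-9) = 0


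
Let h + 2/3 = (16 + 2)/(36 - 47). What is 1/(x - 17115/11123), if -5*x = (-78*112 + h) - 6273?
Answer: 262185/786744272 ≈ 0.00033325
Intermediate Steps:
h = -76/33 (h = -2/3 + (16 + 2)/(36 - 47) = -2/3 + 18/(-11) = -2/3 + 18*(-1/11) = -2/3 - 18/11 = -76/33 ≈ -2.3030)
x = 495373/165 (x = -((-78*112 - 76/33) - 6273)/5 = -((-8736 - 76/33) - 6273)/5 = -(-288364/33 - 6273)/5 = -1/5*(-495373/33) = 495373/165 ≈ 3002.3)
1/(x - 17115/11123) = 1/(495373/165 - 17115/11123) = 1/(495373/165 - 17115*1/11123) = 1/(495373/165 - 2445/1589) = 1/(786744272/262185) = 262185/786744272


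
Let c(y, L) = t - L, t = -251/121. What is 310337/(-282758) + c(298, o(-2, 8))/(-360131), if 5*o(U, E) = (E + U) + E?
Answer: -67615160505593/61607102385290 ≈ -1.0975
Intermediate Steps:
t = -251/121 (t = -251*1/121 = -251/121 ≈ -2.0744)
o(U, E) = U/5 + 2*E/5 (o(U, E) = ((E + U) + E)/5 = (U + 2*E)/5 = U/5 + 2*E/5)
c(y, L) = -251/121 - L
310337/(-282758) + c(298, o(-2, 8))/(-360131) = 310337/(-282758) + (-251/121 - ((⅕)*(-2) + (⅖)*8))/(-360131) = 310337*(-1/282758) + (-251/121 - (-⅖ + 16/5))*(-1/360131) = -310337/282758 + (-251/121 - 1*14/5)*(-1/360131) = -310337/282758 + (-251/121 - 14/5)*(-1/360131) = -310337/282758 - 2949/605*(-1/360131) = -310337/282758 + 2949/217879255 = -67615160505593/61607102385290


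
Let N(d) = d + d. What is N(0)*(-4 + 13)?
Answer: 0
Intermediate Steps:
N(d) = 2*d
N(0)*(-4 + 13) = (2*0)*(-4 + 13) = 0*9 = 0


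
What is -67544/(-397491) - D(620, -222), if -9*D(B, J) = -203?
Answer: -26694259/1192473 ≈ -22.386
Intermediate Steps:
D(B, J) = 203/9 (D(B, J) = -⅑*(-203) = 203/9)
-67544/(-397491) - D(620, -222) = -67544/(-397491) - 1*203/9 = -67544*(-1/397491) - 203/9 = 67544/397491 - 203/9 = -26694259/1192473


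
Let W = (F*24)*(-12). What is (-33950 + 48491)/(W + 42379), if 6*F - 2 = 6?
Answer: 393/1135 ≈ 0.34626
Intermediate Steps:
F = 4/3 (F = 1/3 + (1/6)*6 = 1/3 + 1 = 4/3 ≈ 1.3333)
W = -384 (W = ((4/3)*24)*(-12) = 32*(-12) = -384)
(-33950 + 48491)/(W + 42379) = (-33950 + 48491)/(-384 + 42379) = 14541/41995 = 14541*(1/41995) = 393/1135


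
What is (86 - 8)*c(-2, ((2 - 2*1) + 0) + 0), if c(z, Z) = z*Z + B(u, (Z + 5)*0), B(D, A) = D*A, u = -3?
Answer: 0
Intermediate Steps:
B(D, A) = A*D
c(z, Z) = Z*z (c(z, Z) = z*Z + ((Z + 5)*0)*(-3) = Z*z + ((5 + Z)*0)*(-3) = Z*z + 0*(-3) = Z*z + 0 = Z*z)
(86 - 8)*c(-2, ((2 - 2*1) + 0) + 0) = (86 - 8)*((((2 - 2*1) + 0) + 0)*(-2)) = 78*((((2 - 2) + 0) + 0)*(-2)) = 78*(((0 + 0) + 0)*(-2)) = 78*((0 + 0)*(-2)) = 78*(0*(-2)) = 78*0 = 0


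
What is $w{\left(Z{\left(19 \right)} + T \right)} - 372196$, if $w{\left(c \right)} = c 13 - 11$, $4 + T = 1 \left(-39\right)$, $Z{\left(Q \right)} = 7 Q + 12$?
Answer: $-370881$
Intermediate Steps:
$Z{\left(Q \right)} = 12 + 7 Q$
$T = -43$ ($T = -4 + 1 \left(-39\right) = -4 - 39 = -43$)
$w{\left(c \right)} = -11 + 13 c$ ($w{\left(c \right)} = 13 c - 11 = -11 + 13 c$)
$w{\left(Z{\left(19 \right)} + T \right)} - 372196 = \left(-11 + 13 \left(\left(12 + 7 \cdot 19\right) - 43\right)\right) - 372196 = \left(-11 + 13 \left(\left(12 + 133\right) - 43\right)\right) - 372196 = \left(-11 + 13 \left(145 - 43\right)\right) - 372196 = \left(-11 + 13 \cdot 102\right) - 372196 = \left(-11 + 1326\right) - 372196 = 1315 - 372196 = -370881$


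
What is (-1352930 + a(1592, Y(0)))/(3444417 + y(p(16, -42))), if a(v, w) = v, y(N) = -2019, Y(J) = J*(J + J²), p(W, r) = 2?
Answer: -225223/573733 ≈ -0.39256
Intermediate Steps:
(-1352930 + a(1592, Y(0)))/(3444417 + y(p(16, -42))) = (-1352930 + 1592)/(3444417 - 2019) = -1351338/3442398 = -1351338*1/3442398 = -225223/573733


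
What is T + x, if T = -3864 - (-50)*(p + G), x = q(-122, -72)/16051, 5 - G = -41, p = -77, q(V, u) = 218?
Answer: -86899896/16051 ≈ -5414.0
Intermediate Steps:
G = 46 (G = 5 - 1*(-41) = 5 + 41 = 46)
x = 218/16051 ≈ 0.013582
T = -5414 (T = -3864 - (-50)*(-77 + 46) = -3864 - (-50)*(-31) = -3864 - 1*1550 = -3864 - 1550 = -5414)
T + x = -5414 + 218/16051 = -86899896/16051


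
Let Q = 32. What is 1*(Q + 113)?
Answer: 145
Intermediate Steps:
1*(Q + 113) = 1*(32 + 113) = 1*145 = 145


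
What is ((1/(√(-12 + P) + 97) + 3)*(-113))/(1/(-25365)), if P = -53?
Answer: 27247480385/3158 - 955415*I*√65/3158 ≈ 8.6281e+6 - 2439.1*I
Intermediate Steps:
((1/(√(-12 + P) + 97) + 3)*(-113))/(1/(-25365)) = ((1/(√(-12 - 53) + 97) + 3)*(-113))/(1/(-25365)) = ((1/(√(-65) + 97) + 3)*(-113))/(-1/25365) = ((1/(I*√65 + 97) + 3)*(-113))*(-25365) = ((1/(97 + I*√65) + 3)*(-113))*(-25365) = ((3 + 1/(97 + I*√65))*(-113))*(-25365) = (-339 - 113/(97 + I*√65))*(-25365) = 8598735 + 2866245/(97 + I*√65)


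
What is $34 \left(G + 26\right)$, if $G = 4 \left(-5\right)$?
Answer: $204$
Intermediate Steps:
$G = -20$
$34 \left(G + 26\right) = 34 \left(-20 + 26\right) = 34 \cdot 6 = 204$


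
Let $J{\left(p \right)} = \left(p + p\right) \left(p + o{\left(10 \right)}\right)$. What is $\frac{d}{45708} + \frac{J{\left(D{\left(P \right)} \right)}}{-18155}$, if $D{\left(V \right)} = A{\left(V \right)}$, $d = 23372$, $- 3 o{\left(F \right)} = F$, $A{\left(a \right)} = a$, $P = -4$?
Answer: $\frac{35136427}{69152395} \approx 0.5081$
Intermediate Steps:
$o{\left(F \right)} = - \frac{F}{3}$
$D{\left(V \right)} = V$
$J{\left(p \right)} = 2 p \left(- \frac{10}{3} + p\right)$ ($J{\left(p \right)} = \left(p + p\right) \left(p - \frac{10}{3}\right) = 2 p \left(p - \frac{10}{3}\right) = 2 p \left(- \frac{10}{3} + p\right)$)
$\frac{d}{45708} + \frac{J{\left(D{\left(P \right)} \right)}}{-18155} = \frac{23372}{45708} + \frac{\frac{2}{3} \left(-4\right) \left(-10 + 3 \left(-4\right)\right)}{-18155} = 23372 \cdot \frac{1}{45708} + \frac{2}{3} \left(-4\right) \left(-10 - 12\right) \left(- \frac{1}{18155}\right) = \frac{5843}{11427} + \frac{2}{3} \left(-4\right) \left(-22\right) \left(- \frac{1}{18155}\right) = \frac{5843}{11427} + \frac{176}{3} \left(- \frac{1}{18155}\right) = \frac{5843}{11427} - \frac{176}{54465} = \frac{35136427}{69152395}$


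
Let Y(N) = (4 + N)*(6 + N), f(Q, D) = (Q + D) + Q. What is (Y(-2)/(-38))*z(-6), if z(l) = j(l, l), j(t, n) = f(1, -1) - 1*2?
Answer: 4/19 ≈ 0.21053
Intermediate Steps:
f(Q, D) = D + 2*Q (f(Q, D) = (D + Q) + Q = D + 2*Q)
j(t, n) = -1 (j(t, n) = (-1 + 2*1) - 1*2 = (-1 + 2) - 2 = 1 - 2 = -1)
z(l) = -1
(Y(-2)/(-38))*z(-6) = ((24 + (-2)² + 10*(-2))/(-38))*(-1) = ((24 + 4 - 20)*(-1/38))*(-1) = (8*(-1/38))*(-1) = -4/19*(-1) = 4/19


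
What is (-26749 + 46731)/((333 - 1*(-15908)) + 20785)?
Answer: 9991/18513 ≈ 0.53967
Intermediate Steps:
(-26749 + 46731)/((333 - 1*(-15908)) + 20785) = 19982/((333 + 15908) + 20785) = 19982/(16241 + 20785) = 19982/37026 = 19982*(1/37026) = 9991/18513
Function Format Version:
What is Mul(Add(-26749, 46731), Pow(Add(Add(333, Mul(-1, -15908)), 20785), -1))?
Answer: Rational(9991, 18513) ≈ 0.53967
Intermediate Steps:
Mul(Add(-26749, 46731), Pow(Add(Add(333, Mul(-1, -15908)), 20785), -1)) = Mul(19982, Pow(Add(Add(333, 15908), 20785), -1)) = Mul(19982, Pow(Add(16241, 20785), -1)) = Mul(19982, Pow(37026, -1)) = Mul(19982, Rational(1, 37026)) = Rational(9991, 18513)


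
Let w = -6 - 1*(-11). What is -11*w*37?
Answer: -2035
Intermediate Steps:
w = 5 (w = -6 + 11 = 5)
-11*w*37 = -11*5*37 = -55*37 = -2035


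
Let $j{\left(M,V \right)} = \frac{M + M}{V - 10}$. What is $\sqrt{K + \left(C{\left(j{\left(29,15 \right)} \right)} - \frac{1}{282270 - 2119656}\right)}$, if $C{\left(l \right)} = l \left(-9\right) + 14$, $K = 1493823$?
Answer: $\frac{7 \sqrt{285874280420088790}}{3062310} \approx 1222.2$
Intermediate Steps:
$j{\left(M,V \right)} = \frac{2 M}{-10 + V}$
$C{\left(l \right)} = 14 - 9 l$ ($C{\left(l \right)} = - 9 l + 14 = 14 - 9 l$)
$\sqrt{K + \left(C{\left(j{\left(29,15 \right)} \right)} - \frac{1}{282270 - 2119656}\right)} = \sqrt{1493823 - \left(-14 + \frac{1}{282270 - 2119656} + 9 \cdot 2 \cdot 29 \frac{1}{-10 + 15}\right)} = \sqrt{1493823 + \left(\left(14 - 9 \cdot 2 \cdot 29 \cdot \frac{1}{5}\right) - \frac{1}{-1837386}\right)} = \sqrt{1493823 + \left(\left(14 - 9 \cdot 2 \cdot 29 \cdot \frac{1}{5}\right) - - \frac{1}{1837386}\right)} = \sqrt{1493823 + \left(\left(14 - \frac{522}{5}\right) + \frac{1}{1837386}\right)} = \sqrt{1493823 + \left(- \frac{452}{5} + \frac{1}{1837386}\right)} = \sqrt{1493823 - \frac{830498467}{9186930}} = \sqrt{\frac{13722816834923}{9186930}} = \frac{7 \sqrt{285874280420088790}}{3062310}$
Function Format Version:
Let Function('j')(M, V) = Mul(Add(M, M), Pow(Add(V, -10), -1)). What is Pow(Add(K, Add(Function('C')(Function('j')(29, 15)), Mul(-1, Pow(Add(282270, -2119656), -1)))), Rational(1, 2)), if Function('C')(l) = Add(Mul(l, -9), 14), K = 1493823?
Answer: Mul(Rational(7, 3062310), Pow(285874280420088790, Rational(1, 2))) ≈ 1222.2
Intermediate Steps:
Function('j')(M, V) = Mul(2, M, Pow(Add(-10, V), -1)) (Function('j')(M, V) = Mul(Mul(2, M), Pow(Add(-10, V), -1)) = Mul(2, M, Pow(Add(-10, V), -1)))
Function('C')(l) = Add(14, Mul(-9, l)) (Function('C')(l) = Add(Mul(-9, l), 14) = Add(14, Mul(-9, l)))
Pow(Add(K, Add(Function('C')(Function('j')(29, 15)), Mul(-1, Pow(Add(282270, -2119656), -1)))), Rational(1, 2)) = Pow(Add(1493823, Add(Add(14, Mul(-9, Mul(2, 29, Pow(Add(-10, 15), -1)))), Mul(-1, Pow(Add(282270, -2119656), -1)))), Rational(1, 2)) = Pow(Add(1493823, Add(Add(14, Mul(-9, Mul(2, 29, Pow(5, -1)))), Mul(-1, Pow(-1837386, -1)))), Rational(1, 2)) = Pow(Add(1493823, Add(Add(14, Mul(-9, Mul(2, 29, Rational(1, 5)))), Mul(-1, Rational(-1, 1837386)))), Rational(1, 2)) = Pow(Add(1493823, Add(Add(14, Mul(-9, Rational(58, 5))), Rational(1, 1837386))), Rational(1, 2)) = Pow(Add(1493823, Add(Add(14, Rational(-522, 5)), Rational(1, 1837386))), Rational(1, 2)) = Pow(Add(1493823, Add(Rational(-452, 5), Rational(1, 1837386))), Rational(1, 2)) = Pow(Add(1493823, Rational(-830498467, 9186930)), Rational(1, 2)) = Pow(Rational(13722816834923, 9186930), Rational(1, 2)) = Mul(Rational(7, 3062310), Pow(285874280420088790, Rational(1, 2)))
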